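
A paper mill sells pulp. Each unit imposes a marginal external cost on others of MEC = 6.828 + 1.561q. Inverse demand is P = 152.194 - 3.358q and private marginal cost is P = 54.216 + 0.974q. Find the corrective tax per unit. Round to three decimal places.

tax = 30.973 per unit

Social marginal cost = private MC + MEC = 61.044 + 2.535q.
Set SMC = demand: 61.044 + 2.535q = 152.194 - 3.358q → q* = 15.4675.
The Pigouvian tax equals MEC at q*: 6.828 + 1.561×15.4675 = 30.9728.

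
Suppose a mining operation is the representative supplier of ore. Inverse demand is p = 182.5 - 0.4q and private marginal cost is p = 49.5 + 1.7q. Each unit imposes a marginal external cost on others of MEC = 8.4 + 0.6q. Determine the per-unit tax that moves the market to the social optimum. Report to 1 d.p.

tax = 36.1 per unit

Social marginal cost = private MC + MEC = 57.9 + 2.3q.
Set SMC = demand: 57.9 + 2.3q = 182.5 - 0.4q → q* = 46.1481.
The Pigouvian tax equals MEC at q*: 8.4 + 0.6×46.1481 = 36.0889.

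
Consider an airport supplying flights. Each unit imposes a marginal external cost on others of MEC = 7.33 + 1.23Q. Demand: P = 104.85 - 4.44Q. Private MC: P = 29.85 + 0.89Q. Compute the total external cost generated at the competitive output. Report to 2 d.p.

224.91

Market equilibrium (private): 29.85 + 0.89Q = 104.85 - 4.44Q → Q_m = 14.0713.
Total external cost = ∫₀^{Q_m} (7.33 + 1.23Q) dQ = 7.33×14.0713 + ½×1.23×14.0713² = 224.9135.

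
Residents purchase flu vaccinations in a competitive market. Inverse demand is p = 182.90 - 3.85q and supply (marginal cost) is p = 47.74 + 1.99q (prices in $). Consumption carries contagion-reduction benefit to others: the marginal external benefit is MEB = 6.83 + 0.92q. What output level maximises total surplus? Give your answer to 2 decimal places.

q* = 28.86

Social marginal benefit = demand + MEB = 189.73 - 2.93q.
Set SMB = MC: 189.73 - 2.93q = 47.74 + 1.99q → q* = 28.8598.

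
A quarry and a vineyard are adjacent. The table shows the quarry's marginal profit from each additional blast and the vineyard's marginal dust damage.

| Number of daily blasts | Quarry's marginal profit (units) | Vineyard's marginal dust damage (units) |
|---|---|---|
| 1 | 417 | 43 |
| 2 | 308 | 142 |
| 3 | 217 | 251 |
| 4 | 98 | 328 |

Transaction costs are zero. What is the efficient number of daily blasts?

2

Bargaining reaches the level where marginal profit last exceeds marginal dust damage.
That holds through level 2 (308 ≥ 142) but not at 3 (217 < 251).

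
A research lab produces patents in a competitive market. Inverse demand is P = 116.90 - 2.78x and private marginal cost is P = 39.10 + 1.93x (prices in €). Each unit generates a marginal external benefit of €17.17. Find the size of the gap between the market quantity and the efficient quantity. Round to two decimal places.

Market equilibrium (private): 39.10 + 1.93x = 116.90 - 2.78x → x_m = 16.5180.
Social marginal cost = private MC − MEB = 21.93 + 1.93x.
Set SMC = demand: 21.93 + 1.93x = 116.90 - 2.78x → x* = 20.1635.
Gap = |16.5180 − 20.1635| = 3.6455.

3.65 units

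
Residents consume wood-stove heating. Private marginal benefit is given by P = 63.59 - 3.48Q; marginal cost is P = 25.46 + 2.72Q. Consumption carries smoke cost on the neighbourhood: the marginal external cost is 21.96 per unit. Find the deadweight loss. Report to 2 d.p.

Market equilibrium (private): 25.46 + 2.72Q = 63.59 - 3.48Q → Q_m = 6.1500.
Social marginal benefit = demand − MEC = 41.63 - 3.48Q.
Set SMB = MC: 41.63 - 3.48Q = 25.46 + 2.72Q → Q* = 2.6081.
The welfare-loss triangle has base |Q_m − Q*| and height MEC(Q_m) (the vertical gap between SMB and MC is zero at Q* and MEC at Q_m).
DWL = ½ × 3.5419 × 21.9600 = 38.8901.

DWL = 38.89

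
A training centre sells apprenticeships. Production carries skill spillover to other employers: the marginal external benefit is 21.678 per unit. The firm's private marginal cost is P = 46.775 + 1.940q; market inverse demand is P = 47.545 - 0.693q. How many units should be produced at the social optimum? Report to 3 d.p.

q* = 8.526

Social marginal cost = private MC − MEB = 25.097 + 1.940q.
Set SMC = demand: 25.097 + 1.940q = 47.545 - 0.693q → q* = 8.5256.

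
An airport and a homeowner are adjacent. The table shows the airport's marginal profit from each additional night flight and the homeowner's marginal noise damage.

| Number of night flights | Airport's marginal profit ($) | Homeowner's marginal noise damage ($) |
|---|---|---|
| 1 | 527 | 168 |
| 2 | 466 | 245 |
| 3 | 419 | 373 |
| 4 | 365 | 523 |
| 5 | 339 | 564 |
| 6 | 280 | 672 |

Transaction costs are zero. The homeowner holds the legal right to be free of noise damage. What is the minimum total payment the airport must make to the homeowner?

$786

Efficient level: marginal profit ≥ marginal noise damage through level 3, so k* = 3.
With the homeowner holding the right, the airport must at least compensate total damage at k*: 168 + 245 + 373 = 786.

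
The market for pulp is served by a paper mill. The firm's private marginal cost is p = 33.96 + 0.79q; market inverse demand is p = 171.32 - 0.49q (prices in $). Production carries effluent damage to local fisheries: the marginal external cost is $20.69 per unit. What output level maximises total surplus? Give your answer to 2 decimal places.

q* = 91.15

Social marginal cost = private MC + MEC = 54.65 + 0.79q.
Set SMC = demand: 54.65 + 0.79q = 171.32 - 0.49q → q* = 91.1484.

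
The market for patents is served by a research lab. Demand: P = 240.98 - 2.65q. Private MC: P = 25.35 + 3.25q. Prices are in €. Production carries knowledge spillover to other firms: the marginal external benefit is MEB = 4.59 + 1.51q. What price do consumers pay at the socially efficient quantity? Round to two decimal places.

P = €108.05

Social marginal cost = private MC − MEB = 20.76 + 1.74q.
Set SMC = demand: 20.76 + 1.74q = 240.98 - 2.65q → q* = 50.1640.
Consumer price on the demand curve at q*: 240.98 − 2.65×50.1640 = 108.0454.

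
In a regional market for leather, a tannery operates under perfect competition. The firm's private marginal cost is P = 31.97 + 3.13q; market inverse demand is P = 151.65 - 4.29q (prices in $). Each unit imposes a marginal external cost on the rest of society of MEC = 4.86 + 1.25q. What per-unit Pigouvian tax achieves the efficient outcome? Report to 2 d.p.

tax = $21.41 per unit

Social marginal cost = private MC + MEC = 36.83 + 4.38q.
Set SMC = demand: 36.83 + 4.38q = 151.65 - 4.29q → q* = 13.2434.
The Pigouvian tax equals MEC at q*: 4.86 + 1.25×13.2434 = 21.4143.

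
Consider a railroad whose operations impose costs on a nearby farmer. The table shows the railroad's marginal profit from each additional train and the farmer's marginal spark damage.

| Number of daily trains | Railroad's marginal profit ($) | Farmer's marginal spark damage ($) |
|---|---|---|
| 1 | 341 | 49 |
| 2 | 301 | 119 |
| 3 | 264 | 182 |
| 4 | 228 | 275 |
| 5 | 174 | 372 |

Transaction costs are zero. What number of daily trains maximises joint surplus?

Bargaining reaches the level where marginal profit last exceeds marginal spark damage.
That holds through level 3 (264 ≥ 182) but not at 4 (228 < 275).

3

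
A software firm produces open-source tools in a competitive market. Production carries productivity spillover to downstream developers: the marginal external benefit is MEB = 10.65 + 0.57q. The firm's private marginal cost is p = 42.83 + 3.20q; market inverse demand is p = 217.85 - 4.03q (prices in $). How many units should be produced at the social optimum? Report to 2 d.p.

q* = 27.88

Social marginal cost = private MC − MEB = 32.18 + 2.63q.
Set SMC = demand: 32.18 + 2.63q = 217.85 - 4.03q → q* = 27.8784.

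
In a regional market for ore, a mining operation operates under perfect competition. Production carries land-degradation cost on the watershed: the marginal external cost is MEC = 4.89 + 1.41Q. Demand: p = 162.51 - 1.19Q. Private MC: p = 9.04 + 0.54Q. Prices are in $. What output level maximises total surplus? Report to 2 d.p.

Social marginal cost = private MC + MEC = 13.93 + 1.95Q.
Set SMC = demand: 13.93 + 1.95Q = 162.51 - 1.19Q → Q* = 47.3185.

Q* = 47.32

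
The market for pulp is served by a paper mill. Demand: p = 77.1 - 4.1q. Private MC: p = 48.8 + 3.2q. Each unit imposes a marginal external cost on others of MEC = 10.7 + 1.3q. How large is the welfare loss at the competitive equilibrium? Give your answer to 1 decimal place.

DWL = 14.4

Market equilibrium (private): 48.8 + 3.2q = 77.1 - 4.1q → q_m = 3.8767.
Social marginal cost = private MC + MEC = 59.5 + 4.5q.
Set SMC = demand: 59.5 + 4.5q = 77.1 - 4.1q → q* = 2.0465.
The welfare-loss triangle has base |q_m − q*| and height MEC(q_m) (the vertical gap between SMC and demand is zero at q* and MEC at q_m).
DWL = ½ × 1.8302 × 15.7397 = 14.4034.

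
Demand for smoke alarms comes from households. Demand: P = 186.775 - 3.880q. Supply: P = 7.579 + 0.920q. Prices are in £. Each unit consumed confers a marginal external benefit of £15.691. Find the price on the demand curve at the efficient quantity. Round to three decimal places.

Social marginal benefit = demand + MEB = 202.466 - 3.880q.
Set SMB = MC: 202.466 - 3.880q = 7.579 + 0.920q → q* = 40.6015.
Consumer price on the demand curve at q*: 186.775 − 3.880×40.6015 = 29.2412.

P = £29.241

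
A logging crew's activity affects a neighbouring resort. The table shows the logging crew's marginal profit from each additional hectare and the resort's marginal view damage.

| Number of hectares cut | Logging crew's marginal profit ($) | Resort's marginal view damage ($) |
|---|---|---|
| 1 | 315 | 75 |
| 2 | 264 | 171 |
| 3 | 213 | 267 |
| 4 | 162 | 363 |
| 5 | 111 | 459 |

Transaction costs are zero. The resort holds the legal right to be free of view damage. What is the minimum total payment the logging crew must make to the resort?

Efficient level: marginal profit ≥ marginal view damage through level 2, so k* = 2.
With the resort holding the right, the logging crew must at least compensate total damage at k*: 75 + 171 = 246.

$246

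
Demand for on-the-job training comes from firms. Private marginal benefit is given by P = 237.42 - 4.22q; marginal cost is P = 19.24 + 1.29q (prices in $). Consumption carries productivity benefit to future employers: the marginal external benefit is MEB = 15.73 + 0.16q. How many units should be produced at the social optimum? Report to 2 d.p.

q* = 43.72

Social marginal benefit = demand + MEB = 253.15 - 4.06q.
Set SMB = MC: 253.15 - 4.06q = 19.24 + 1.29q → q* = 43.7215.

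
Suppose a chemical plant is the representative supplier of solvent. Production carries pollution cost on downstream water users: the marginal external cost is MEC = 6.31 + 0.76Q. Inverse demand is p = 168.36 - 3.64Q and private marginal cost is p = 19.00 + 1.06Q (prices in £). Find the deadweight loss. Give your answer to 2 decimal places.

Market equilibrium (private): 19.00 + 1.06Q = 168.36 - 3.64Q → Q_m = 31.7787.
Social marginal cost = private MC + MEC = 25.31 + 1.82Q.
Set SMC = demand: 25.31 + 1.82Q = 168.36 - 3.64Q → Q* = 26.1996.
Between Q* and Q_m the wedge SMC − demand runs linearly from 0 to MEC(Q_m), so the loss is a triangle.
DWL = ½ × 5.5791 × 30.4618 = 84.9747.

DWL = £84.97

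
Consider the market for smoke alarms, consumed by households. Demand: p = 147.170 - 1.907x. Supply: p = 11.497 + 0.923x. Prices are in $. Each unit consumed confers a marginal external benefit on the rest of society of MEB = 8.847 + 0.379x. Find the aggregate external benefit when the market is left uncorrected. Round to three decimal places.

$859.669

Market equilibrium (private): 11.497 + 0.923x = 147.170 - 1.907x → x_m = 47.9410.
Total external benefit = ∫₀^{x_m} (8.847 + 0.379x) dx = 8.847×47.9410 + ½×0.379×47.9410² = 859.6694.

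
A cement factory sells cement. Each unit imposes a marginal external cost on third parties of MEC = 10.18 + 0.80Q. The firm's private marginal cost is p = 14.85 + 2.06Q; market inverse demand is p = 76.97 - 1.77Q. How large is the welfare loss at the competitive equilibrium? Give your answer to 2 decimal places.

DWL = 57.90

Market equilibrium (private): 14.85 + 2.06Q = 76.97 - 1.77Q → Q_m = 16.2193.
Social marginal cost = private MC + MEC = 25.03 + 2.86Q.
Set SMC = demand: 25.03 + 2.86Q = 76.97 - 1.77Q → Q* = 11.2181.
Between Q* and Q_m the wedge SMC − demand runs linearly from 0 to MEC(Q_m), so the loss is a triangle.
DWL = ½ × 5.0012 × 23.1555 = 57.9026.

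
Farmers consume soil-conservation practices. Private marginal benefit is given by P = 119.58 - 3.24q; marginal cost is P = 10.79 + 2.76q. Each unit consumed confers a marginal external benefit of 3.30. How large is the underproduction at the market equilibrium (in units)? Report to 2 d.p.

Market equilibrium (private): 10.79 + 2.76q = 119.58 - 3.24q → q_m = 18.1317.
Social marginal benefit = demand + MEB = 122.88 - 3.24q.
Set SMB = MC: 122.88 - 3.24q = 10.79 + 2.76q → q* = 18.6817.
Gap = |18.1317 − 18.6817| = 0.5500.

0.55 units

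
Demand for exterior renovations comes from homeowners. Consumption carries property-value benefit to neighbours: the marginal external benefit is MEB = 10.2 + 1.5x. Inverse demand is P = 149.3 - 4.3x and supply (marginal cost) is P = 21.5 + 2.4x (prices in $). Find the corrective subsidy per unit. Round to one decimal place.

Social marginal benefit = demand + MEB = 159.5 - 2.8x.
Set SMB = MC: 159.5 - 2.8x = 21.5 + 2.4x → x* = 26.5385.
The Pigouvian subsidy equals MEB at x*: 10.2 + 1.5×26.5385 = 50.0078.

subsidy = $50.0 per unit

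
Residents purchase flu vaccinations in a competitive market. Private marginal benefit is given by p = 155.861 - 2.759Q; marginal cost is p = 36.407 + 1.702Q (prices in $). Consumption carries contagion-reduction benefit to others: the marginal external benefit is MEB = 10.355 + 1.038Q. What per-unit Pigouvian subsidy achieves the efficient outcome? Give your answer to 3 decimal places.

Social marginal benefit = demand + MEB = 166.216 - 1.721Q.
Set SMB = MC: 166.216 - 1.721Q = 36.407 + 1.702Q → Q* = 37.9226.
The Pigouvian subsidy equals MEB at Q*: 10.355 + 1.038×37.9226 = 49.7187.

subsidy = $49.719 per unit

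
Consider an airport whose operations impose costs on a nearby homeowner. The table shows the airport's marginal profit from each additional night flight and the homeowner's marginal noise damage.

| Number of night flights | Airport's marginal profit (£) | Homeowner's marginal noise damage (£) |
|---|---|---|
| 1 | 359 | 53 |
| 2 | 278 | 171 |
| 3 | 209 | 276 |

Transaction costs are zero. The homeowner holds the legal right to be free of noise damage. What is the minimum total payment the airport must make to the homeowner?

£224

Efficient level: marginal profit ≥ marginal noise damage through level 2, so k* = 2.
With the homeowner holding the right, the airport must at least compensate total damage at k*: 53 + 171 = 224.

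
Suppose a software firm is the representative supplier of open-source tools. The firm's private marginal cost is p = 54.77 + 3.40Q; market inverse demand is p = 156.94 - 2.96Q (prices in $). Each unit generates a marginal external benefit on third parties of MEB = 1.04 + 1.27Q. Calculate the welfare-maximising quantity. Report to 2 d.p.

Social marginal cost = private MC − MEB = 53.73 + 2.13Q.
Set SMC = demand: 53.73 + 2.13Q = 156.94 - 2.96Q → Q* = 20.2770.

Q* = 20.28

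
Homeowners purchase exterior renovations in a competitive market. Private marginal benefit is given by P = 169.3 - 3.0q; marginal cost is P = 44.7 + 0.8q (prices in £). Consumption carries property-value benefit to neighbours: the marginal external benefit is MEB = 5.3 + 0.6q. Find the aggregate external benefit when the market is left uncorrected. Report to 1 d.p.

Market equilibrium (private): 44.7 + 0.8q = 169.3 - 3.0q → q_m = 32.7895.
Total external benefit = ∫₀^{q_m} (5.3 + 0.6q) dq = 5.3×32.7895 + ½×0.6×32.7895² = 496.3297.

£496.3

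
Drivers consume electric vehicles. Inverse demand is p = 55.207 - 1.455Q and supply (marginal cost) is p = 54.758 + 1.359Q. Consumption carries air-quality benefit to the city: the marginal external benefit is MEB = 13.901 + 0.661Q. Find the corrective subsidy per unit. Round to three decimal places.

Social marginal benefit = demand + MEB = 69.108 - 0.794Q.
Set SMB = MC: 69.108 - 0.794Q = 54.758 + 1.359Q → Q* = 6.6651.
The Pigouvian subsidy equals MEB at Q*: 13.901 + 0.661×6.6651 = 18.3066.

subsidy = 18.307 per unit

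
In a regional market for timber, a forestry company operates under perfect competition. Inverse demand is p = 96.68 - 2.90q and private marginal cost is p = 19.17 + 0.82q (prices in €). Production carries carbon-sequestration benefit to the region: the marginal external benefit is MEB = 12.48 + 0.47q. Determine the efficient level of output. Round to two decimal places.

Social marginal cost = private MC − MEB = 6.69 + 0.35q.
Set SMC = demand: 6.69 + 0.35q = 96.68 - 2.90q → q* = 27.6892.

q* = 27.69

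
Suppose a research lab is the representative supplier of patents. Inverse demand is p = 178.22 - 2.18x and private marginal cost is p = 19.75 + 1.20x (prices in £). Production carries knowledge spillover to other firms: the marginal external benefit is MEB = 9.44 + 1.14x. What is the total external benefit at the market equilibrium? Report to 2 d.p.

£1695.55

Market equilibrium (private): 19.75 + 1.20x = 178.22 - 2.18x → x_m = 46.8846.
Total external benefit = ∫₀^{x_m} (9.44 + 1.14x) dx = 9.44×46.8846 + ½×1.14×46.8846² = 1695.5451.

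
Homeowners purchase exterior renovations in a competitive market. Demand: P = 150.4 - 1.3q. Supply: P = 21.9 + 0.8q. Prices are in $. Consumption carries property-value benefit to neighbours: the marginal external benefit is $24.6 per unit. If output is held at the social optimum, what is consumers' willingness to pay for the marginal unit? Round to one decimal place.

P = $55.6

Social marginal benefit = demand + MEB = 175.0 - 1.3q.
Set SMB = MC: 175.0 - 1.3q = 21.9 + 0.8q → q* = 72.9048.
Consumer price on the demand curve at q*: 150.4 − 1.3×72.9048 = 55.6238.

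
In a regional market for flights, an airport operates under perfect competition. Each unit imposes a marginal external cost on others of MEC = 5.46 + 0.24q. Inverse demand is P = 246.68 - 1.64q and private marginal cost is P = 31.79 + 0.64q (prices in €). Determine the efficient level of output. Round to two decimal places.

q* = 83.11

Social marginal cost = private MC + MEC = 37.25 + 0.88q.
Set SMC = demand: 37.25 + 0.88q = 246.68 - 1.64q → q* = 83.1071.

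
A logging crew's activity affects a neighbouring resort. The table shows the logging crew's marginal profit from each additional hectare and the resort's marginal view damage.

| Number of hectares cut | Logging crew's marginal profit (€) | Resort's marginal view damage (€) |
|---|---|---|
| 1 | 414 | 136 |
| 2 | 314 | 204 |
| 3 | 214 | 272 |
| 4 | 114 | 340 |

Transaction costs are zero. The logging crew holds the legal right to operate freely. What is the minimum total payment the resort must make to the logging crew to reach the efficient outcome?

€328

Left alone the logging crew would choose level 4 (marginal profit stays positive).
Efficient level: k* = 2 (marginal profit ≥ marginal view damage through 2).
The resort must at least cover the logging crew's forgone profit from cutting 4→2: 214 + 114 = 328.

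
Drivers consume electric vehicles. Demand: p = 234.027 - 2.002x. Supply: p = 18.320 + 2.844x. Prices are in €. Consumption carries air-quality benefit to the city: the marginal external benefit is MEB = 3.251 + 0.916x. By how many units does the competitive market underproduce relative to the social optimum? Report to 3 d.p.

11.202 units

Market equilibrium (private): 18.320 + 2.844x = 234.027 - 2.002x → x_m = 44.5124.
Social marginal benefit = demand + MEB = 237.278 - 1.086x.
Set SMB = MC: 237.278 - 1.086x = 18.320 + 2.844x → x* = 55.7145.
Gap = |44.5124 − 55.7145| = 11.2021.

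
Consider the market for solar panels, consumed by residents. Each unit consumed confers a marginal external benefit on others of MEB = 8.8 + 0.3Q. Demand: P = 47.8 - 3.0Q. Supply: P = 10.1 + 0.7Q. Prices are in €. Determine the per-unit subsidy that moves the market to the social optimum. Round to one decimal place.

Social marginal benefit = demand + MEB = 56.6 - 2.7Q.
Set SMB = MC: 56.6 - 2.7Q = 10.1 + 0.7Q → Q* = 13.6765.
The Pigouvian subsidy equals MEB at Q*: 8.8 + 0.3×13.6765 = 12.9030.

subsidy = €12.9 per unit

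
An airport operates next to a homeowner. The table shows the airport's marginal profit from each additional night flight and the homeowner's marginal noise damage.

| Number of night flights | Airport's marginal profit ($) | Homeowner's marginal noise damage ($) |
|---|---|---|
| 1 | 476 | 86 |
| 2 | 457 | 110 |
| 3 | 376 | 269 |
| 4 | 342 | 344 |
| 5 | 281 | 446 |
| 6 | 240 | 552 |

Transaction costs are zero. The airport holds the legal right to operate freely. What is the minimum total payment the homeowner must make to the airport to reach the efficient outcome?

Left alone the airport would choose level 6 (marginal profit stays positive).
Efficient level: k* = 3 (marginal profit ≥ marginal noise damage through 3).
The homeowner must at least cover the airport's forgone profit from cutting 6→3: 342 + 281 + 240 = 863.

$863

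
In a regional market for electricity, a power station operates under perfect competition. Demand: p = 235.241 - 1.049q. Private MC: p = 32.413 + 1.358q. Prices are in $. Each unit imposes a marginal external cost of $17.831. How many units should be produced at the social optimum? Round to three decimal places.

Social marginal cost = private MC + MEC = 50.244 + 1.358q.
Set SMC = demand: 50.244 + 1.358q = 235.241 - 1.049q → q* = 76.8579.

q* = 76.858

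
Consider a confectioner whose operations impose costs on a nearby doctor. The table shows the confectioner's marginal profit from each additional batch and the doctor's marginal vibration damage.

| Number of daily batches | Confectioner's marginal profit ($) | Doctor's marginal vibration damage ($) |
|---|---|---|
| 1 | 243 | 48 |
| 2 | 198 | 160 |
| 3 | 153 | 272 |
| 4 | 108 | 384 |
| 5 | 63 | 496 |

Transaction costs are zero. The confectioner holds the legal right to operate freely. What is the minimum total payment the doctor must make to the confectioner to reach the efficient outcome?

$324

Left alone the confectioner would choose level 5 (marginal profit stays positive).
Efficient level: k* = 2 (marginal profit ≥ marginal vibration damage through 2).
The doctor must at least cover the confectioner's forgone profit from cutting 5→2: 153 + 108 + 63 = 324.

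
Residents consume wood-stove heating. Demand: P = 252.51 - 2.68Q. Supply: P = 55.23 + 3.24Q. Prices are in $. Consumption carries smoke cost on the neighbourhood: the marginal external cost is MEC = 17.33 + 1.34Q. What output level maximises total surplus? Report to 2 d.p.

Social marginal benefit = demand − MEC = 235.18 - 4.02Q.
Set SMB = MC: 235.18 - 4.02Q = 55.23 + 3.24Q → Q* = 24.7865.

Q* = 24.79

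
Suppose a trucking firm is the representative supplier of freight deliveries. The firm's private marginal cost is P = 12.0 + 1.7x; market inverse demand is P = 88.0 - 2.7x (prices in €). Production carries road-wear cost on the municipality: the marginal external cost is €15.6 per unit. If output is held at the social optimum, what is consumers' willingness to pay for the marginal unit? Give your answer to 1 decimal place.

P = €50.9

Social marginal cost = private MC + MEC = 27.6 + 1.7x.
Set SMC = demand: 27.6 + 1.7x = 88.0 - 2.7x → x* = 13.7273.
Consumer price on the demand curve at x*: 88.0 − 2.7×13.7273 = 50.9363.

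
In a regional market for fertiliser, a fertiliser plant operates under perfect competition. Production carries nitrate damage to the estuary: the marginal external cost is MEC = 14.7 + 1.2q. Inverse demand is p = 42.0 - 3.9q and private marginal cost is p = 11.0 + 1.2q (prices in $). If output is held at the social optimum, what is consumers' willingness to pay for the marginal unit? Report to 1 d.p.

Social marginal cost = private MC + MEC = 25.7 + 2.4q.
Set SMC = demand: 25.7 + 2.4q = 42.0 - 3.9q → q* = 2.5873.
Consumer price on the demand curve at q*: 42.0 − 3.9×2.5873 = 31.9095.

P = $31.9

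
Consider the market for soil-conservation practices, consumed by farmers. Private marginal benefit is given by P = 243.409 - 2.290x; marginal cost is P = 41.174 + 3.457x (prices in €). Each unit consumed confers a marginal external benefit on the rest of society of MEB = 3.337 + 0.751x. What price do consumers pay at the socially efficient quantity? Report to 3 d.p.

P = €149.182

Social marginal benefit = demand + MEB = 246.746 - 1.539x.
Set SMB = MC: 246.746 - 1.539x = 41.174 + 3.457x → x* = 41.1473.
Consumer price on the demand curve at x*: 243.409 − 2.290×41.1473 = 149.1817.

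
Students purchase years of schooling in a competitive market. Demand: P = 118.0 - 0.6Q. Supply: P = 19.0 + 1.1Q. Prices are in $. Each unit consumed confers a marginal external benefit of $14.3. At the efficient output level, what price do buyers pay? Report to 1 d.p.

P = $78.0

Social marginal benefit = demand + MEB = 132.3 - 0.6Q.
Set SMB = MC: 132.3 - 0.6Q = 19.0 + 1.1Q → Q* = 66.6471.
Consumer price on the demand curve at Q*: 118.0 − 0.6×66.6471 = 78.0117.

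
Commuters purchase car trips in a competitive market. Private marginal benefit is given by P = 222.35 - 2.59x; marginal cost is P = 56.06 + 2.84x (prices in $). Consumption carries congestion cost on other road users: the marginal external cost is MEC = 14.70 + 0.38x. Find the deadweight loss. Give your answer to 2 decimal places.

DWL = $59.69

Market equilibrium (private): 56.06 + 2.84x = 222.35 - 2.59x → x_m = 30.6243.
Social marginal benefit = demand − MEC = 207.65 - 2.97x.
Set SMB = MC: 207.65 - 2.97x = 56.06 + 2.84x → x* = 26.0912.
The welfare-loss triangle has base |x_m − x*| and height MEC(x_m) (the vertical gap between SMB and MC is zero at x* and MEC at x_m).
DWL = ½ × 4.5331 × 26.3372 = 59.6946.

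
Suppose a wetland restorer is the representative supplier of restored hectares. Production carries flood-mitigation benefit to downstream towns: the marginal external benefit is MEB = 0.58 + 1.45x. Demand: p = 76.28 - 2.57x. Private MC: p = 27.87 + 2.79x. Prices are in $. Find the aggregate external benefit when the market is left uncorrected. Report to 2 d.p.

$64.38

Market equilibrium (private): 27.87 + 2.79x = 76.28 - 2.57x → x_m = 9.0317.
Total external benefit = ∫₀^{x_m} (0.58 + 1.45x) dx = 0.58×9.0317 + ½×1.45×9.0317² = 64.3778.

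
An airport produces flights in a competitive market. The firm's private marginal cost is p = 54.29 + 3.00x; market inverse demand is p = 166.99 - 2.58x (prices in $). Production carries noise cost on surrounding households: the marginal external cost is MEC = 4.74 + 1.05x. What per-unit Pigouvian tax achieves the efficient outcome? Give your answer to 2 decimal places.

tax = $21.84 per unit

Social marginal cost = private MC + MEC = 59.03 + 4.05x.
Set SMC = demand: 59.03 + 4.05x = 166.99 - 2.58x → x* = 16.2836.
The Pigouvian tax equals MEC at x*: 4.74 + 1.05×16.2836 = 21.8378.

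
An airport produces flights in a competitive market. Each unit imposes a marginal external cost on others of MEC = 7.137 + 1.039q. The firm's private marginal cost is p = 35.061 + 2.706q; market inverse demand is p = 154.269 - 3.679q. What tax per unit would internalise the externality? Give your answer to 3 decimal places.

tax = 22.822 per unit

Social marginal cost = private MC + MEC = 42.198 + 3.745q.
Set SMC = demand: 42.198 + 3.745q = 154.269 - 3.679q → q* = 15.0958.
The Pigouvian tax equals MEC at q*: 7.137 + 1.039×15.0958 = 22.8215.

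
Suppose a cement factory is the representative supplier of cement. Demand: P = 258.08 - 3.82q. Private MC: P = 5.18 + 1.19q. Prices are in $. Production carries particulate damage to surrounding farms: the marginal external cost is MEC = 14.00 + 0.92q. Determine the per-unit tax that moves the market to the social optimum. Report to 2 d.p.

tax = $51.06 per unit

Social marginal cost = private MC + MEC = 19.18 + 2.11q.
Set SMC = demand: 19.18 + 2.11q = 258.08 - 3.82q → q* = 40.2867.
The Pigouvian tax equals MEC at q*: 14.00 + 0.92×40.2867 = 51.0638.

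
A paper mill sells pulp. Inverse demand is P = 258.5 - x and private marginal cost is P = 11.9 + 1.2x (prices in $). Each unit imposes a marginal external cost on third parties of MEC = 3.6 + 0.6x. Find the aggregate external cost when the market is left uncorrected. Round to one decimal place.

$4172.8

Market equilibrium (private): 11.9 + 1.2x = 258.5 - x → x_m = 112.0909.
Total external cost = ∫₀^{x_m} (3.6 + 0.6x) dx = 3.6×112.0909 + ½×0.6×112.0909² = 4172.8382.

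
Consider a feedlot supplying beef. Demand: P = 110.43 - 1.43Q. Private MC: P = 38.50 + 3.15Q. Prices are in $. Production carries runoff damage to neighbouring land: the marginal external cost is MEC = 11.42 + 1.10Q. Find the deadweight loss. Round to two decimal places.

Market equilibrium (private): 38.50 + 3.15Q = 110.43 - 1.43Q → Q_m = 15.7052.
Social marginal cost = private MC + MEC = 49.92 + 4.25Q.
Set SMC = demand: 49.92 + 4.25Q = 110.43 - 1.43Q → Q* = 10.6532.
The welfare-loss triangle has base |Q_m − Q*| and height MEC(Q_m) (the vertical gap between SMC and demand is zero at Q* and MEC at Q_m).
DWL = ½ × 5.0520 × 28.6958 = 72.4856.

DWL = $72.49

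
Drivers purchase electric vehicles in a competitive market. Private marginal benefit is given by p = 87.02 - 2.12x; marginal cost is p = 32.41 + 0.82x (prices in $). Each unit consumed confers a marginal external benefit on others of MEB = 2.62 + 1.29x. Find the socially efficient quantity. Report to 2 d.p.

Social marginal benefit = demand + MEB = 89.64 - 0.83x.
Set SMB = MC: 89.64 - 0.83x = 32.41 + 0.82x → x* = 34.6848.

x* = 34.68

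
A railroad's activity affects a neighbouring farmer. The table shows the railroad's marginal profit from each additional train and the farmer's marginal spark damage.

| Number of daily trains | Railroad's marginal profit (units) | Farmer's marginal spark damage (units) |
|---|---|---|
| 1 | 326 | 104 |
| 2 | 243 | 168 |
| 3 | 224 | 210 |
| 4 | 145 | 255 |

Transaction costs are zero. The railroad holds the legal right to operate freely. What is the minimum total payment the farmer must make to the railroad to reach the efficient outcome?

145

Left alone the railroad would choose level 4 (marginal profit stays positive).
Efficient level: k* = 3 (marginal profit ≥ marginal spark damage through 3).
The farmer must at least cover the railroad's forgone profit from cutting 4→3: 145 = 145.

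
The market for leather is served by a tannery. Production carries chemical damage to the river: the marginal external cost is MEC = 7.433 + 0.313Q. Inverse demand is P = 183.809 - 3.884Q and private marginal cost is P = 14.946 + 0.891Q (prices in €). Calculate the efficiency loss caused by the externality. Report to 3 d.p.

Market equilibrium (private): 14.946 + 0.891Q = 183.809 - 3.884Q → Q_m = 35.3640.
Social marginal cost = private MC + MEC = 22.379 + 1.204Q.
Set SMC = demand: 22.379 + 1.204Q = 183.809 - 3.884Q → Q* = 31.7276.
The loss is the area between SMC and demand from Q* to Q_m; with linear curves that's a triangle of height MEC(Q_m).
DWL = ½ × 3.6364 × 18.5019 = 33.6402.

DWL = €33.640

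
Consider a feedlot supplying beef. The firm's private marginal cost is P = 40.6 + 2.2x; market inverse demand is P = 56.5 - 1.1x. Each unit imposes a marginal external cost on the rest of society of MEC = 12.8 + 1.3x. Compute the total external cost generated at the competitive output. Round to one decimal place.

76.8

Market equilibrium (private): 40.6 + 2.2x = 56.5 - 1.1x → x_m = 4.8182.
Total external cost = ∫₀^{x_m} (12.8 + 1.3x) dx = 12.8×4.8182 + ½×1.3×4.8182² = 76.7627.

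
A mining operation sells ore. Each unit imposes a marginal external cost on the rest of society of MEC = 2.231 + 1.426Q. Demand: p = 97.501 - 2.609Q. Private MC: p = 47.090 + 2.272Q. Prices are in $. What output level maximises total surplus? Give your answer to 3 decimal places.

Q* = 7.639

Social marginal cost = private MC + MEC = 49.321 + 3.698Q.
Set SMC = demand: 49.321 + 3.698Q = 97.501 - 2.609Q → Q* = 7.6391.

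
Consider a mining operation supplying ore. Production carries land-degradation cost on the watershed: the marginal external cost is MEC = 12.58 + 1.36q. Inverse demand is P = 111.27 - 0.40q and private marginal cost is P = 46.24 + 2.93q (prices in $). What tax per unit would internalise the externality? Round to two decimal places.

Social marginal cost = private MC + MEC = 58.82 + 4.29q.
Set SMC = demand: 58.82 + 4.29q = 111.27 - 0.40q → q* = 11.1834.
The Pigouvian tax equals MEC at q*: 12.58 + 1.36×11.1834 = 27.7894.

tax = $27.79 per unit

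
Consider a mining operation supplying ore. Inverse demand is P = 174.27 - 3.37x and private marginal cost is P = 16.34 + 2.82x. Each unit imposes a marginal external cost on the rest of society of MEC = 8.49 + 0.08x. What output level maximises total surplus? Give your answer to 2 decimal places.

Social marginal cost = private MC + MEC = 24.83 + 2.90x.
Set SMC = demand: 24.83 + 2.90x = 174.27 - 3.37x → x* = 23.8341.

x* = 23.83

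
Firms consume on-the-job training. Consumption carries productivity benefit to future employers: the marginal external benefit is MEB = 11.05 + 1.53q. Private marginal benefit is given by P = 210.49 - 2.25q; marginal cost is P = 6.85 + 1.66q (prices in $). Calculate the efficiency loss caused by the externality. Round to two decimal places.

Market equilibrium (private): 6.85 + 1.66q = 210.49 - 2.25q → q_m = 52.0818.
Social marginal benefit = demand + MEB = 221.54 - 0.72q.
Set SMB = MC: 221.54 - 0.72q = 6.85 + 1.66q → q* = 90.2059.
The loss is the area between SMB and MC from q* to q_m; with linear curves that's a triangle of height MEB(q_m).
DWL = ½ × 38.1241 × 90.7352 = 1729.5989.

DWL = $1729.60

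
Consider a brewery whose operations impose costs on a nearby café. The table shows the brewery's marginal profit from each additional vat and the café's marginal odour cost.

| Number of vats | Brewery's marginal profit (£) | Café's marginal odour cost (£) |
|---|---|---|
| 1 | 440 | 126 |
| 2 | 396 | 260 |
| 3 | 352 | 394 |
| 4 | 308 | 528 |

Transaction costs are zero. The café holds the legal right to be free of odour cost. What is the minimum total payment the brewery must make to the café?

Efficient level: marginal profit ≥ marginal odour cost through level 2, so k* = 2.
With the café holding the right, the brewery must at least compensate total damage at k*: 126 + 260 = 386.

£386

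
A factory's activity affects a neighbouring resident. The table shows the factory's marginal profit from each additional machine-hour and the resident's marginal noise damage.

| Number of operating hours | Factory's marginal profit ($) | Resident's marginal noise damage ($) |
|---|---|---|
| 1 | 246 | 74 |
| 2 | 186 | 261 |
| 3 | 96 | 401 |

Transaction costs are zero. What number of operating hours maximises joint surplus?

Bargaining reaches the level where marginal profit last exceeds marginal noise damage.
That holds through level 1 (246 ≥ 74) but not at 2 (186 < 261).

1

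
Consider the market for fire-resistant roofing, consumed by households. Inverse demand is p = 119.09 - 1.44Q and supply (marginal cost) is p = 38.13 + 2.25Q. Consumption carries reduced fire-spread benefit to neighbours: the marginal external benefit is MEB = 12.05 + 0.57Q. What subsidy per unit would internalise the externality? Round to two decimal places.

subsidy = 29.04 per unit

Social marginal benefit = demand + MEB = 131.14 - 0.87Q.
Set SMB = MC: 131.14 - 0.87Q = 38.13 + 2.25Q → Q* = 29.8109.
The Pigouvian subsidy equals MEB at Q*: 12.05 + 0.57×29.8109 = 29.0422.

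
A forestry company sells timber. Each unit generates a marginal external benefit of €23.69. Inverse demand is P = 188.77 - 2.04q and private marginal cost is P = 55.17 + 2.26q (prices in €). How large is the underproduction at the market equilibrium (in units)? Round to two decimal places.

5.51 units

Market equilibrium (private): 55.17 + 2.26q = 188.77 - 2.04q → q_m = 31.0698.
Social marginal cost = private MC − MEB = 31.48 + 2.26q.
Set SMC = demand: 31.48 + 2.26q = 188.77 - 2.04q → q* = 36.5791.
Gap = |31.0698 − 36.5791| = 5.5093.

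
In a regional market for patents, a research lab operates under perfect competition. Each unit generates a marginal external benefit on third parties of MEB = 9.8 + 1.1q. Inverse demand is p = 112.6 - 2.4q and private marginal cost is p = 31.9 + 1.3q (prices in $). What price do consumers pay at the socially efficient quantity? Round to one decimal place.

Social marginal cost = private MC − MEB = 22.1 + 0.2q.
Set SMC = demand: 22.1 + 0.2q = 112.6 - 2.4q → q* = 34.8077.
Consumer price on the demand curve at q*: 112.6 − 2.4×34.8077 = 29.0615.

P = $29.1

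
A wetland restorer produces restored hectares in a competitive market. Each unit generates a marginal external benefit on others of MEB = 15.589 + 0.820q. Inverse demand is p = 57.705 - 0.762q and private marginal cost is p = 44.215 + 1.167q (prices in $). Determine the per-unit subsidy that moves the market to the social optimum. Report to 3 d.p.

Social marginal cost = private MC − MEB = 28.626 + 0.347q.
Set SMC = demand: 28.626 + 0.347q = 57.705 - 0.762q → q* = 26.2209.
The Pigouvian subsidy equals MEB at q*: 15.589 + 0.820×26.2209 = 37.0901.

subsidy = $37.090 per unit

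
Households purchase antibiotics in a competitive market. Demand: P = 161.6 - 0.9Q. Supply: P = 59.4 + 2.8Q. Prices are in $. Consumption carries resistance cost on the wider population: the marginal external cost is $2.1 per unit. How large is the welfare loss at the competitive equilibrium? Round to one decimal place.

Market equilibrium (private): 59.4 + 2.8Q = 161.6 - 0.9Q → Q_m = 27.6216.
Social marginal benefit = demand − MEC = 159.5 - 0.9Q.
Set SMB = MC: 159.5 - 0.9Q = 59.4 + 2.8Q → Q* = 27.0541.
The loss is the area between SMB and MC from Q* to Q_m; with linear curves that's a triangle of height MEC(Q_m).
DWL = ½ × 0.5675 × 2.1000 = 0.5959.

DWL = $0.6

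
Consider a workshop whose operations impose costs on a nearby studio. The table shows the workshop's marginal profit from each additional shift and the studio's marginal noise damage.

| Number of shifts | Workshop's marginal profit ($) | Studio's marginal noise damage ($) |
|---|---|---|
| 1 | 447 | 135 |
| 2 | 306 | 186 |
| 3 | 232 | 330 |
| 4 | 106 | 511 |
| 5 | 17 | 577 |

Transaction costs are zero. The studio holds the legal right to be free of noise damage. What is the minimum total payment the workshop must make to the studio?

Efficient level: marginal profit ≥ marginal noise damage through level 2, so k* = 2.
With the studio holding the right, the workshop must at least compensate total damage at k*: 135 + 186 = 321.

$321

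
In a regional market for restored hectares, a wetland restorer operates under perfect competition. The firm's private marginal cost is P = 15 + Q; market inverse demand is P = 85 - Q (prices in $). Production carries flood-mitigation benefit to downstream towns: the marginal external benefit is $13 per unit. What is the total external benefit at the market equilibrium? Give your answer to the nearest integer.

$455

Market equilibrium (private): 15 + Q = 85 - Q → Q_m = 35.0000.
Total external benefit = MEB × Q_m = 13 × 35.0000 = 455.0000.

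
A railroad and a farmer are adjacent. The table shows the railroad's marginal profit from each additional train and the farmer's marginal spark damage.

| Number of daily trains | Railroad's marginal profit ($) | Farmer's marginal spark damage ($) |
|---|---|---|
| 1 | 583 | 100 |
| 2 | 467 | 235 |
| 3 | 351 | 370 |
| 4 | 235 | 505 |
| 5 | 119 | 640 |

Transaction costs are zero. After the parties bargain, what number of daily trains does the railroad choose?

2

Bargaining reaches the level where marginal profit last exceeds marginal spark damage.
That holds through level 2 (467 ≥ 235) but not at 3 (351 < 370).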